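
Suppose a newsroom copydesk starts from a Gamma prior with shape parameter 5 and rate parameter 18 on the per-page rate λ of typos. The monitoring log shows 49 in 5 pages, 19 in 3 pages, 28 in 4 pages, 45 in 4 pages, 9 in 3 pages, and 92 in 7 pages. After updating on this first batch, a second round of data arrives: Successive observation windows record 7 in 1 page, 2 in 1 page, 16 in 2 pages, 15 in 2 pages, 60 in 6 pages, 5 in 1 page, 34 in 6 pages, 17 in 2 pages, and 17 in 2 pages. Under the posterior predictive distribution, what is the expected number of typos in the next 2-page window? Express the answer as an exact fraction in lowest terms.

840/67

Total count: 49 + 19 + 28 + 45 + 9 + 92 = 242.
Total exposure: 5 + 3 + 4 + 4 + 3 + 7 = 26 pages.
After the first batch: Gamma(5 + 242, 18 + 26) = Gamma(247, 44).
Total count: 7 + 2 + 16 + 15 + 60 + 5 + 34 + 17 + 17 = 173.
Total exposure: 1 + 1 + 2 + 2 + 6 + 1 + 6 + 2 + 2 = 23 pages.
After the second batch: Gamma(247 + 173, 44 + 23) = Gamma(420, 67).
Predictive mean over a 2-page window = T·E[λ|data] = 2·420/67 = 840/67.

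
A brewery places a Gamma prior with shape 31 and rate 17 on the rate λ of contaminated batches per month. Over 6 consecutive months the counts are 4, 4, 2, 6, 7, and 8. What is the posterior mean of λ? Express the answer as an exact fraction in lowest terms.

Total count: 4 + 4 + 2 + 6 + 7 + 8 = 31.
Total exposure: 6 months.
Posterior: α' = 31 + 31 = 62, β' = 17 + 6 = 23.
Posterior mean = α'/β' = 62/23.

62/23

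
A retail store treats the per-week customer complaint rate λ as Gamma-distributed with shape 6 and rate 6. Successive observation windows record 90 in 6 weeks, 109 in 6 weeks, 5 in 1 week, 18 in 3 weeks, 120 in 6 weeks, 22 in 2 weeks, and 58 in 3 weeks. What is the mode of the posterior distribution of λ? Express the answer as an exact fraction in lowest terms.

Total count: 90 + 109 + 5 + 18 + 120 + 22 + 58 = 422.
Total exposure: 6 + 6 + 1 + 3 + 6 + 2 + 3 = 27 weeks.
Conjugate update: add total count to the shape and total exposure to the rate, giving Gamma(428, 33).
Posterior mode = (α'−1)/β' = 427/33.

427/33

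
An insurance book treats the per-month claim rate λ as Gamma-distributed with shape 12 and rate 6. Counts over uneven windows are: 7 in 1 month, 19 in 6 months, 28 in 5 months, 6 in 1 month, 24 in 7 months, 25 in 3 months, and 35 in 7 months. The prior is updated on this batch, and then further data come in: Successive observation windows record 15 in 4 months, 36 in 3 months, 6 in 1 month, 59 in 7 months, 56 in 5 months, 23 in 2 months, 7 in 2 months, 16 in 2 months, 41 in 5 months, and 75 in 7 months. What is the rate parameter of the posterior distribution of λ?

74

Total count: 7 + 19 + 28 + 6 + 24 + 25 + 35 = 144.
Total exposure: 1 + 6 + 5 + 1 + 7 + 3 + 7 = 30 months.
After the first batch: Gamma(12 + 144, 6 + 30) = Gamma(156, 36).
Total count: 15 + 36 + 6 + 59 + 56 + 23 + 7 + 16 + 41 + 75 = 334.
Total exposure: 4 + 3 + 1 + 7 + 5 + 2 + 2 + 2 + 5 + 7 = 38 months.
After the second batch: Gamma(156 + 334, 36 + 38) = Gamma(490, 74).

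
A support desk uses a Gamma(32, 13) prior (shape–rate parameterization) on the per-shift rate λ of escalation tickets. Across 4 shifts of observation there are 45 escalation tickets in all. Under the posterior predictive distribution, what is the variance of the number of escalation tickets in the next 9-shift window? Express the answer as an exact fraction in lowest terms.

18018/289

Total count 45 over total exposure 4 shifts.
By Gamma–Poisson conjugacy, the posterior is Gamma(α + Σx, β + Σt) = Gamma(32 + 45, 13 + 4) = Gamma(77, 17).
The posterior predictive for a window of length T is Negative Binomial with variance T·α'·(β'+T)/β'² = 9·77·26/289 = 18018/289.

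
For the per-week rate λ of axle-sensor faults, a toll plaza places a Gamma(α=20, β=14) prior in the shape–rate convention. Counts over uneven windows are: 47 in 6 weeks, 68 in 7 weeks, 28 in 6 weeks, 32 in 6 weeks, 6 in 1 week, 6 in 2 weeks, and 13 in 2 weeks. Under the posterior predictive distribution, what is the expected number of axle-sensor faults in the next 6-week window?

Total count: 47 + 68 + 28 + 32 + 6 + 6 + 13 = 200.
Total exposure: 6 + 7 + 6 + 6 + 1 + 2 + 2 = 30 weeks.
By Gamma–Poisson conjugacy, the posterior is Gamma(α + Σx, β + Σt) = Gamma(20 + 200, 14 + 30) = Gamma(220, 44).
Predictive mean over a 6-week window = T·E[λ|data] = 6·220/44 = 30.

30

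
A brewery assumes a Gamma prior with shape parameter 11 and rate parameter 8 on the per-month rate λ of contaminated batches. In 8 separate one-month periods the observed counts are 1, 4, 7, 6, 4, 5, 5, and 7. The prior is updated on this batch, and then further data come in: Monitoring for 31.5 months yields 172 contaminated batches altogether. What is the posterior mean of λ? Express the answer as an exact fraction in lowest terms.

444/95

Total count: 1 + 4 + 7 + 6 + 4 + 5 + 5 + 7 = 39.
Total exposure: 8 months.
After the first batch: Gamma(11 + 39, 8 + 8) = Gamma(50, 16).
Total count 172 over total exposure 31.5 months.
After the second batch: Gamma(50 + 172, 16 + 31.5) = Gamma(222, 95/2).
Posterior mean = α'/β' = 222/(95/2) = 444/95.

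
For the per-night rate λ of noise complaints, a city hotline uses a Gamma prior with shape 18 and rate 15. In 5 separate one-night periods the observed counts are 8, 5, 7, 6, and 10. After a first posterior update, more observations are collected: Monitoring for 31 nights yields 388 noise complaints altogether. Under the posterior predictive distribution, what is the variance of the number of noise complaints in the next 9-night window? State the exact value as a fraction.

Total count: 8 + 5 + 7 + 6 + 10 = 36.
Total exposure: 5 nights.
After the first batch: Gamma(18 + 36, 15 + 5) = Gamma(54, 20).
Total count 388 over total exposure 31 nights.
After the second batch: Gamma(54 + 388, 20 + 31) = Gamma(442, 51).
The posterior predictive for a window of length T is Negative Binomial with variance T·α'·(β'+T)/β'² = 9·442·60/2601 = 1560/17.

1560/17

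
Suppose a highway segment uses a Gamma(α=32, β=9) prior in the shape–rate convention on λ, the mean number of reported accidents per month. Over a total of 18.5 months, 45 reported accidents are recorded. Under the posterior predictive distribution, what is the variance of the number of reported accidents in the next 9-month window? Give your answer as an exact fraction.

9198/275

Total count 45 over total exposure 18.5 months.
Conjugate update: add total count to the shape and total exposure to the rate, giving Gamma(77, 55/2).
The posterior predictive for a window of length T is Negative Binomial with variance T·α'·(β'+T)/β'² = 9·77·(73/2)/(3025/4) = 9198/275.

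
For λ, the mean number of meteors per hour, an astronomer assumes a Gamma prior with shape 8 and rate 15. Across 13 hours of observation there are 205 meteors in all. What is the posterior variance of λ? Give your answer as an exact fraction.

213/784

Total count 205 over total exposure 13 hours.
Posterior: α' = 8 + 205 = 213, β' = 15 + 13 = 28.
Posterior variance = α'/β'² = 213/784.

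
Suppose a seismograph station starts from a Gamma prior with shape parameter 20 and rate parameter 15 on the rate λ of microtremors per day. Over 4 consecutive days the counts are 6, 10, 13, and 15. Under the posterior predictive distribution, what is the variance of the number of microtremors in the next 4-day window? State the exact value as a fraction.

5888/361

Total count: 6 + 10 + 13 + 15 = 44.
Total exposure: 4 days.
Gamma(α, β) with Poisson data over total exposure Σt gives posterior Gamma(α+Σx, β+Σt) = Gamma(64, 19).
The posterior predictive for a window of length T is Negative Binomial with variance T·α'·(β'+T)/β'² = 4·64·23/361 = 5888/361.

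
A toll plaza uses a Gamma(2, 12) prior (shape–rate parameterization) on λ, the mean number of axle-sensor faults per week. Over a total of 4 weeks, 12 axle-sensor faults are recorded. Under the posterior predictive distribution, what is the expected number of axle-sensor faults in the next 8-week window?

Total count 12 over total exposure 4 weeks.
Conjugate update: add total count to the shape and total exposure to the rate, giving Gamma(14, 16).
Predictive mean over an 8-week window = T·E[λ|data] = 8·14/16 = 7.

7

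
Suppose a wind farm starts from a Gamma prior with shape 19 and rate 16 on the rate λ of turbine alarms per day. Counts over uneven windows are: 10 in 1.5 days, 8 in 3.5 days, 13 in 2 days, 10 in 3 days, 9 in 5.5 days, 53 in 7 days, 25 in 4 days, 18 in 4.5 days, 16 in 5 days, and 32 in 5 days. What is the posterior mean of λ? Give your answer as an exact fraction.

71/19

Total count: 10 + 8 + 13 + 10 + 9 + 53 + 25 + 18 + 16 + 32 = 194.
Total exposure: 1.5 + 3.5 + 2 + 3 + 5.5 + 7 + 4 + 4.5 + 5 + 5 = 41 days.
The Gamma prior is conjugate for the Poisson rate, so λ | data ~ Gamma(19+194, 16+41) = Gamma(213, 57).
Posterior mean = α'/β' = 213/57 = 71/19.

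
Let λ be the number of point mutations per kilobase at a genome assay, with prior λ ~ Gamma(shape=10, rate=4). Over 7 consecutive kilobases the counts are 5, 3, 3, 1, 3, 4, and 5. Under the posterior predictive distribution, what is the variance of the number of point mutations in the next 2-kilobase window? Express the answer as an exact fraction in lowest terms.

Total count: 5 + 3 + 3 + 1 + 3 + 4 + 5 = 24.
Total exposure: 7 kilobases.
Posterior: α' = 10 + 24 = 34, β' = 4 + 7 = 11.
The posterior predictive for a window of length T is Negative Binomial with variance T·α'·(β'+T)/β'² = 2·34·13/121 = 884/121.

884/121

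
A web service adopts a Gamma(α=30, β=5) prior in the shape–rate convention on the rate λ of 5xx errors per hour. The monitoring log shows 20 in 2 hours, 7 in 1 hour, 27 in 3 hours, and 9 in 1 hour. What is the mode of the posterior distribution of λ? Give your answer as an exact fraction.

23/3

Total count: 20 + 7 + 27 + 9 = 63.
Total exposure: 2 + 1 + 3 + 1 = 7 hours.
By Gamma–Poisson conjugacy, the posterior is Gamma(α + Σx, β + Σt) = Gamma(30 + 63, 5 + 7) = Gamma(93, 12).
Posterior mode = (α'−1)/β' = 92/12 = 23/3.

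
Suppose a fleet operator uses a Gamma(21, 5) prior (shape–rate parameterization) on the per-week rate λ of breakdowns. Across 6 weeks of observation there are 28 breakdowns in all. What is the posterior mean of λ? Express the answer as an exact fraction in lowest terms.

49/11

Total count 28 over total exposure 6 weeks.
Posterior: α' = 21 + 28 = 49, β' = 5 + 6 = 11.
Posterior mean = α'/β' = 49/11.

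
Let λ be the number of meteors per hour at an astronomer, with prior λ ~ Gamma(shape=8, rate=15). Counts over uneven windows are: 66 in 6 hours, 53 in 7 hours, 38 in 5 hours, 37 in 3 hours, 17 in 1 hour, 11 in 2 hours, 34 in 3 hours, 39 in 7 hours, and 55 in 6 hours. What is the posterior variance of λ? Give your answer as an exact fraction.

358/3025

Total count: 66 + 53 + 38 + 37 + 17 + 11 + 34 + 39 + 55 = 350.
Total exposure: 6 + 7 + 5 + 3 + 1 + 2 + 3 + 7 + 6 = 40 hours.
Gamma(α, β) with Poisson data over total exposure Σt gives posterior Gamma(α+Σx, β+Σt) = Gamma(358, 55).
Posterior variance = α'/β'² = 358/3025.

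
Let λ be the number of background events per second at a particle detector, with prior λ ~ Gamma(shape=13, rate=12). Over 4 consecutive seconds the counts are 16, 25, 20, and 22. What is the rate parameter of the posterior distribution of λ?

Total count: 16 + 25 + 20 + 22 = 83.
Total exposure: 4 seconds.
Gamma(α, β) with Poisson data over total exposure Σt gives posterior Gamma(α+Σx, β+Σt) = Gamma(96, 16).

16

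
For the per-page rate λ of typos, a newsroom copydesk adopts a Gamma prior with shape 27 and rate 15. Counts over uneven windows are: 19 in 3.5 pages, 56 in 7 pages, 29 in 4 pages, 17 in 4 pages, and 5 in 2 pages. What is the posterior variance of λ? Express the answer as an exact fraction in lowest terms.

612/5041

Total count: 19 + 56 + 29 + 17 + 5 = 126.
Total exposure: 3.5 + 7 + 4 + 4 + 2 = 20.5 pages.
Conjugate update: add total count to the shape and total exposure to the rate, giving Gamma(153, 71/2).
Posterior variance = α'/β'² = 153/(5041/4) = 612/5041.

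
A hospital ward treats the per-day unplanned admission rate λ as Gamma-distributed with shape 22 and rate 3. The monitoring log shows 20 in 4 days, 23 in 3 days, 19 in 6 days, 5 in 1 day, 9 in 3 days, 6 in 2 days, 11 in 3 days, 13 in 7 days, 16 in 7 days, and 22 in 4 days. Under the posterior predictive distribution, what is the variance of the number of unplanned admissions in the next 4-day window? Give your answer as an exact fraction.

Total count: 20 + 23 + 19 + 5 + 9 + 6 + 11 + 13 + 16 + 22 = 144.
Total exposure: 4 + 3 + 6 + 1 + 3 + 2 + 3 + 7 + 7 + 4 = 40 days.
Conjugate update: add total count to the shape and total exposure to the rate, giving Gamma(166, 43).
The posterior predictive for a window of length T is Negative Binomial with variance T·α'·(β'+T)/β'² = 4·166·47/1849 = 31208/1849.

31208/1849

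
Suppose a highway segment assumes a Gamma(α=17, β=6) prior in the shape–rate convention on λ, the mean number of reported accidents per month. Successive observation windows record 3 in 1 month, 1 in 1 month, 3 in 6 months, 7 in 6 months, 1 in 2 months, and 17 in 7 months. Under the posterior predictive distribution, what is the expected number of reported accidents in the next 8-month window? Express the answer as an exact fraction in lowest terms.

Total count: 3 + 1 + 3 + 7 + 1 + 17 = 32.
Total exposure: 1 + 1 + 6 + 6 + 2 + 7 = 23 months.
Conjugate update: add total count to the shape and total exposure to the rate, giving Gamma(49, 29).
Predictive mean over an 8-month window = T·E[λ|data] = 8·49/29 = 392/29.

392/29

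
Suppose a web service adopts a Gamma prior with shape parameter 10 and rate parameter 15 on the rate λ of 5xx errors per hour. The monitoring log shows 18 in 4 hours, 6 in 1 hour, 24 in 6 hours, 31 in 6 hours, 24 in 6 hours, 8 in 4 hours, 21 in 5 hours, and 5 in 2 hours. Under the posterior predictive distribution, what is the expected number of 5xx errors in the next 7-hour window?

21

Total count: 18 + 6 + 24 + 31 + 24 + 8 + 21 + 5 = 137.
Total exposure: 4 + 1 + 6 + 6 + 6 + 4 + 5 + 2 = 34 hours.
The Gamma prior is conjugate for the Poisson rate, so λ | data ~ Gamma(10+137, 15+34) = Gamma(147, 49).
Predictive mean over a 7-hour window = T·E[λ|data] = 7·147/49 = 21.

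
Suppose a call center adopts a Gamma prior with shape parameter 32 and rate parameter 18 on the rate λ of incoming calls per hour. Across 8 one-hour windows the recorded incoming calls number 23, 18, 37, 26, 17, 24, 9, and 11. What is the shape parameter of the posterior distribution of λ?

Total count: 23 + 18 + 37 + 26 + 17 + 24 + 9 + 11 = 165.
Total exposure: 8 hours.
Posterior: α' = 32 + 165 = 197, β' = 18 + 8 = 26.

197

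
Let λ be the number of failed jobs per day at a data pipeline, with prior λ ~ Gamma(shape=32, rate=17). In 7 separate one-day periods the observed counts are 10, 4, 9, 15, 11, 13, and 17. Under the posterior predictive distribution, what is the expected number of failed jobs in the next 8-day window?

37

Total count: 10 + 4 + 9 + 15 + 11 + 13 + 17 = 79.
Total exposure: 7 days.
The Gamma prior is conjugate for the Poisson rate, so λ | data ~ Gamma(32+79, 17+7) = Gamma(111, 24).
Predictive mean over an 8-day window = T·E[λ|data] = 8·111/24 = 37.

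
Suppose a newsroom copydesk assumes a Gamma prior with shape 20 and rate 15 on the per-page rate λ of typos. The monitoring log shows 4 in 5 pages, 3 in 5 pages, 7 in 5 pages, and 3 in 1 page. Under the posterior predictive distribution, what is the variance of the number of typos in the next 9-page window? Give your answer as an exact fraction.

Total count: 4 + 3 + 7 + 3 = 17.
Total exposure: 5 + 5 + 5 + 1 = 16 pages.
The Gamma prior is conjugate for the Poisson rate, so λ | data ~ Gamma(20+17, 15+16) = Gamma(37, 31).
The posterior predictive for a window of length T is Negative Binomial with variance T·α'·(β'+T)/β'² = 9·37·40/961 = 13320/961.

13320/961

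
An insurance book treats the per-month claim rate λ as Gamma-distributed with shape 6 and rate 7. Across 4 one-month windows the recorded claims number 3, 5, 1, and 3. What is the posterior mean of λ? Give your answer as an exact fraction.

18/11

Total count: 3 + 5 + 1 + 3 = 12.
Total exposure: 4 months.
Gamma(α, β) with Poisson data over total exposure Σt gives posterior Gamma(α+Σx, β+Σt) = Gamma(18, 11).
Posterior mean = α'/β' = 18/11.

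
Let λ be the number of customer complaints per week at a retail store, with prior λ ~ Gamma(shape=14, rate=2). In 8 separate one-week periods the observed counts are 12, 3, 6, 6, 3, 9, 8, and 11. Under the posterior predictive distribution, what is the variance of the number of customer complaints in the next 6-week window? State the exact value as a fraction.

1728/25

Total count: 12 + 3 + 6 + 6 + 3 + 9 + 8 + 11 = 58.
Total exposure: 8 weeks.
Posterior: α' = 14 + 58 = 72, β' = 2 + 8 = 10.
The posterior predictive for a window of length T is Negative Binomial with variance T·α'·(β'+T)/β'² = 6·72·16/100 = 1728/25.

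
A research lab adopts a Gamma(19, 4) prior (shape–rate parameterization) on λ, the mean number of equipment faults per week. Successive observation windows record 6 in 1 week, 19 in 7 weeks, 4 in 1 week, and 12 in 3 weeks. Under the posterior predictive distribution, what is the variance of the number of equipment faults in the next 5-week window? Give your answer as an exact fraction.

Total count: 6 + 19 + 4 + 12 = 41.
Total exposure: 1 + 7 + 1 + 3 = 12 weeks.
Gamma(α, β) with Poisson data over total exposure Σt gives posterior Gamma(α+Σx, β+Σt) = Gamma(60, 16).
The posterior predictive for a window of length T is Negative Binomial with variance T·α'·(β'+T)/β'² = 5·60·21/256 = 1575/64.

1575/64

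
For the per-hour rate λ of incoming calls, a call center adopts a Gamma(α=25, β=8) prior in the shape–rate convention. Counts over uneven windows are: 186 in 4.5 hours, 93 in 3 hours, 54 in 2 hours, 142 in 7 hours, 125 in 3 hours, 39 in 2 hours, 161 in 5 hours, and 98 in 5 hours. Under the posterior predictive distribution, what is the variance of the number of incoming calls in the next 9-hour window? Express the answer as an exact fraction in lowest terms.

Total count: 186 + 93 + 54 + 142 + 125 + 39 + 161 + 98 = 898.
Total exposure: 4.5 + 3 + 2 + 7 + 3 + 2 + 5 + 5 = 31.5 hours.
Gamma(α, β) with Poisson data over total exposure Σt gives posterior Gamma(α+Σx, β+Σt) = Gamma(923, 79/2).
The posterior predictive for a window of length T is Negative Binomial with variance T·α'·(β'+T)/β'² = 9·923·(97/2)/(6241/4) = 1611558/6241.

1611558/6241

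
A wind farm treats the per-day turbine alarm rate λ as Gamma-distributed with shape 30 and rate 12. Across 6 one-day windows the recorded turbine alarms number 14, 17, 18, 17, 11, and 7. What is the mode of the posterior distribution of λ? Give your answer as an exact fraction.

Total count: 14 + 17 + 18 + 17 + 11 + 7 = 84.
Total exposure: 6 days.
Posterior: α' = 30 + 84 = 114, β' = 12 + 6 = 18.
Posterior mode = (α'−1)/β' = 113/18.

113/18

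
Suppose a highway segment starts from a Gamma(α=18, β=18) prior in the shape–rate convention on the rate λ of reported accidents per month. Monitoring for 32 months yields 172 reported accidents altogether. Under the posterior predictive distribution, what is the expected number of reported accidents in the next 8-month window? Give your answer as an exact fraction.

152/5

Total count 172 over total exposure 32 months.
The Gamma prior is conjugate for the Poisson rate, so λ | data ~ Gamma(18+172, 18+32) = Gamma(190, 50).
Predictive mean over an 8-month window = T·E[λ|data] = 8·190/50 = 152/5.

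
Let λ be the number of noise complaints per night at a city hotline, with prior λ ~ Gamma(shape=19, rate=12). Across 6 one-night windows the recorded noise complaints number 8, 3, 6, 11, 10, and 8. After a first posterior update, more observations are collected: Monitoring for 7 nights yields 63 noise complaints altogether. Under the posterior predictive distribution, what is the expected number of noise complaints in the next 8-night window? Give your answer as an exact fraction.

1024/25

Total count: 8 + 3 + 6 + 11 + 10 + 8 = 46.
Total exposure: 6 nights.
After the first batch: Gamma(19 + 46, 12 + 6) = Gamma(65, 18).
Total count 63 over total exposure 7 nights.
After the second batch: Gamma(65 + 63, 18 + 7) = Gamma(128, 25).
Predictive mean over an 8-night window = T·E[λ|data] = 8·128/25 = 1024/25.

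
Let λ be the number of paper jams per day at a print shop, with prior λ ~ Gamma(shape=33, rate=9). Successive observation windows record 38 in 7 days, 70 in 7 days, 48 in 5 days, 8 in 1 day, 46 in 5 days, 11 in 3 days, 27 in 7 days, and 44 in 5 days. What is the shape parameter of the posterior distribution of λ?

Total count: 38 + 70 + 48 + 8 + 46 + 11 + 27 + 44 = 292.
Total exposure: 7 + 7 + 5 + 1 + 5 + 3 + 7 + 5 = 40 days.
The Gamma prior is conjugate for the Poisson rate, so λ | data ~ Gamma(33+292, 9+40) = Gamma(325, 49).

325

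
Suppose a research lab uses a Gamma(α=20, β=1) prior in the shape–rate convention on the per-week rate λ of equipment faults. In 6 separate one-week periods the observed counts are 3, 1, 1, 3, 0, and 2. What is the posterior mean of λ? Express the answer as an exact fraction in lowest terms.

Total count: 3 + 1 + 1 + 3 + 0 + 2 = 10.
Total exposure: 6 weeks.
Conjugate update: add total count to the shape and total exposure to the rate, giving Gamma(30, 7).
Posterior mean = α'/β' = 30/7.

30/7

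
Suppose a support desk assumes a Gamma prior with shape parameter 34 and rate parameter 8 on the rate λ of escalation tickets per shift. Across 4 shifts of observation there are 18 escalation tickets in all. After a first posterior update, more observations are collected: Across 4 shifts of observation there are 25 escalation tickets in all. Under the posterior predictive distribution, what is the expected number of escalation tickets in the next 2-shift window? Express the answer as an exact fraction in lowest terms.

Total count 18 over total exposure 4 shifts.
After the first batch: Gamma(34 + 18, 8 + 4) = Gamma(52, 12).
Total count 25 over total exposure 4 shifts.
After the second batch: Gamma(52 + 25, 12 + 4) = Gamma(77, 16).
Predictive mean over a 2-shift window = T·E[λ|data] = 2·77/16 = 77/8.

77/8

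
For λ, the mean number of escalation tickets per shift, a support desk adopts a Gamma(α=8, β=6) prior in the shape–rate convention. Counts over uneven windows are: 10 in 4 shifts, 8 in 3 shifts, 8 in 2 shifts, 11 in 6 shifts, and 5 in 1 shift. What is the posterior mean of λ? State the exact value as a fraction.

Total count: 10 + 8 + 8 + 11 + 5 = 42.
Total exposure: 4 + 3 + 2 + 6 + 1 = 16 shifts.
Posterior: α' = 8 + 42 = 50, β' = 6 + 16 = 22.
Posterior mean = α'/β' = 50/22 = 25/11.

25/11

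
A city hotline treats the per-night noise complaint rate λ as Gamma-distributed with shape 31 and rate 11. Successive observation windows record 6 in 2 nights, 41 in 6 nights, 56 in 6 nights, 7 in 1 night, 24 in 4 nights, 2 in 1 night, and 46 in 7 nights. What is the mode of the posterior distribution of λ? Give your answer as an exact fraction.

Total count: 6 + 41 + 56 + 7 + 24 + 2 + 46 = 182.
Total exposure: 2 + 6 + 6 + 1 + 4 + 1 + 7 = 27 nights.
Conjugate update: add total count to the shape and total exposure to the rate, giving Gamma(213, 38).
Posterior mode = (α'−1)/β' = 212/38 = 106/19.

106/19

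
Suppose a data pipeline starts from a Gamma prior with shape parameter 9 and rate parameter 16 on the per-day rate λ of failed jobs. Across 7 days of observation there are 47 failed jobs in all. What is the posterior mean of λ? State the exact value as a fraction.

Total count 47 over total exposure 7 days.
Posterior: α' = 9 + 47 = 56, β' = 16 + 7 = 23.
Posterior mean = α'/β' = 56/23.

56/23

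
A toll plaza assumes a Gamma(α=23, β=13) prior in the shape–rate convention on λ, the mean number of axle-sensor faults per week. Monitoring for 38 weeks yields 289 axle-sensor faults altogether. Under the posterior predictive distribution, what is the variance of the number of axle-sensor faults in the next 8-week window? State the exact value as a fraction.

Total count 289 over total exposure 38 weeks.
The Gamma prior is conjugate for the Poisson rate, so λ | data ~ Gamma(23+289, 13+38) = Gamma(312, 51).
The posterior predictive for a window of length T is Negative Binomial with variance T·α'·(β'+T)/β'² = 8·312·59/2601 = 49088/867.

49088/867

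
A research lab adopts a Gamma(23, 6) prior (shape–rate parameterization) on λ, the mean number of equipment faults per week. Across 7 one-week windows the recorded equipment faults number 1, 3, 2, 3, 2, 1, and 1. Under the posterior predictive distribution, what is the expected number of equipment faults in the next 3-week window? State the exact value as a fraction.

Total count: 1 + 3 + 2 + 3 + 2 + 1 + 1 = 13.
Total exposure: 7 weeks.
By Gamma–Poisson conjugacy, the posterior is Gamma(α + Σx, β + Σt) = Gamma(23 + 13, 6 + 7) = Gamma(36, 13).
Predictive mean over a 3-week window = T·E[λ|data] = 3·36/13 = 108/13.

108/13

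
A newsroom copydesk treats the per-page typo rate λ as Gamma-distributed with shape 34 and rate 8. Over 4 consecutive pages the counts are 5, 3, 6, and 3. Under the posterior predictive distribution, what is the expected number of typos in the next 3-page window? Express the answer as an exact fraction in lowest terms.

51/4

Total count: 5 + 3 + 6 + 3 = 17.
Total exposure: 4 pages.
Posterior: α' = 34 + 17 = 51, β' = 8 + 4 = 12.
Predictive mean over a 3-page window = T·E[λ|data] = 3·51/12 = 51/4.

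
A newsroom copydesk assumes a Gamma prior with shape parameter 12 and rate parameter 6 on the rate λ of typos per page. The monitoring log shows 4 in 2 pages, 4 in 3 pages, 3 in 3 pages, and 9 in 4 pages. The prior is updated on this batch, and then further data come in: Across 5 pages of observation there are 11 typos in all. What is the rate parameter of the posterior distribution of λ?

Total count: 4 + 4 + 3 + 9 = 20.
Total exposure: 2 + 3 + 3 + 4 = 12 pages.
After the first batch: Gamma(12 + 20, 6 + 12) = Gamma(32, 18).
Total count 11 over total exposure 5 pages.
After the second batch: Gamma(32 + 11, 18 + 5) = Gamma(43, 23).

23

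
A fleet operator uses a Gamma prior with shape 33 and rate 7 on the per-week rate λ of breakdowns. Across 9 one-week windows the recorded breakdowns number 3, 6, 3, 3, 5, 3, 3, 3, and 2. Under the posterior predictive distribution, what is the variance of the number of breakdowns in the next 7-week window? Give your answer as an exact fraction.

161/4

Total count: 3 + 6 + 3 + 3 + 5 + 3 + 3 + 3 + 2 = 31.
Total exposure: 9 weeks.
Gamma(α, β) with Poisson data over total exposure Σt gives posterior Gamma(α+Σx, β+Σt) = Gamma(64, 16).
The posterior predictive for a window of length T is Negative Binomial with variance T·α'·(β'+T)/β'² = 7·64·23/256 = 161/4.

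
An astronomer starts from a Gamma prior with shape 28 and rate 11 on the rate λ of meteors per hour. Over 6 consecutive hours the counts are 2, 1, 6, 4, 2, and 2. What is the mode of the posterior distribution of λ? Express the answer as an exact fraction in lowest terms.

44/17

Total count: 2 + 1 + 6 + 4 + 2 + 2 = 17.
Total exposure: 6 hours.
Conjugate update: add total count to the shape and total exposure to the rate, giving Gamma(45, 17).
Posterior mode = (α'−1)/β' = 44/17.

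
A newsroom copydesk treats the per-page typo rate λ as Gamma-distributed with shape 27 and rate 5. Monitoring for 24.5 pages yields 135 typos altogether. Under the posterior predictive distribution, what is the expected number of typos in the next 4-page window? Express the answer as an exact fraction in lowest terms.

1296/59

Total count 135 over total exposure 24.5 pages.
By Gamma–Poisson conjugacy, the posterior is Gamma(α + Σx, β + Σt) = Gamma(27 + 135, 5 + 24.5) = Gamma(162, 59/2).
Predictive mean over a 4-page window = T·E[λ|data] = 4·162/(59/2) = 1296/59.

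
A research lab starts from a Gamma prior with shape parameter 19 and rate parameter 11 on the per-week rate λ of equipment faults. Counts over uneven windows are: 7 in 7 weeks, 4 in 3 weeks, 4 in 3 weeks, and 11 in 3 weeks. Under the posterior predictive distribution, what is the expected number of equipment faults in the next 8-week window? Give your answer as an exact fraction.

Total count: 7 + 4 + 4 + 11 = 26.
Total exposure: 7 + 3 + 3 + 3 = 16 weeks.
Conjugate update: add total count to the shape and total exposure to the rate, giving Gamma(45, 27).
Predictive mean over an 8-week window = T·E[λ|data] = 8·45/27 = 40/3.

40/3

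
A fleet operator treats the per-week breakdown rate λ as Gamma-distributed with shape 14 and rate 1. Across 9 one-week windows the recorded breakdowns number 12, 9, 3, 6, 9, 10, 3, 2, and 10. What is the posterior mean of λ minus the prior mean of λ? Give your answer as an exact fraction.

-31/5

Total count: 12 + 9 + 3 + 6 + 9 + 10 + 3 + 2 + 10 = 64.
Total exposure: 9 weeks.
Gamma(α, β) with Poisson data over total exposure Σt gives posterior Gamma(α+Σx, β+Σt) = Gamma(78, 10).
Posterior mean = 78/10 = 39/5; prior mean = 14/1 = 14. Difference = 39/5 − 14 = -31/5.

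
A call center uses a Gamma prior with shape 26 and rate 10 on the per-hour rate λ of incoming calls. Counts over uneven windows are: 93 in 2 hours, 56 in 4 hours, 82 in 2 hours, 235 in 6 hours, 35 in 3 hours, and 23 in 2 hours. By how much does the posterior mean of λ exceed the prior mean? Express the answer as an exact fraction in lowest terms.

Total count: 93 + 56 + 82 + 235 + 35 + 23 = 524.
Total exposure: 2 + 4 + 2 + 6 + 3 + 2 = 19 hours.
Conjugate update: add total count to the shape and total exposure to the rate, giving Gamma(550, 29).
Posterior mean = 550/29 = 550/29; prior mean = 26/10 = 13/5. Difference = 550/29 − 13/5 = 2373/145.

2373/145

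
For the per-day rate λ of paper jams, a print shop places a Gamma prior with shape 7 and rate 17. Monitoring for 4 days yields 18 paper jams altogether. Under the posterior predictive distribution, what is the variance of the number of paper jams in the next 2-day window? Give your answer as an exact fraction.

Total count 18 over total exposure 4 days.
Gamma(α, β) with Poisson data over total exposure Σt gives posterior Gamma(α+Σx, β+Σt) = Gamma(25, 21).
The posterior predictive for a window of length T is Negative Binomial with variance T·α'·(β'+T)/β'² = 2·25·23/441 = 1150/441.

1150/441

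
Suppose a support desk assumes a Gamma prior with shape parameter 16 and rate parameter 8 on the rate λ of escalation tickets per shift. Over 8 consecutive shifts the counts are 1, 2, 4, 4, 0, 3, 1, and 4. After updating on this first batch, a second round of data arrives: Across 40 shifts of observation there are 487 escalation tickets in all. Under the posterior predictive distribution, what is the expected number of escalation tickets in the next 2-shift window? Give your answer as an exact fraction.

261/14

Total count: 1 + 2 + 4 + 4 + 0 + 3 + 1 + 4 = 19.
Total exposure: 8 shifts.
After the first batch: Gamma(16 + 19, 8 + 8) = Gamma(35, 16).
Total count 487 over total exposure 40 shifts.
After the second batch: Gamma(35 + 487, 16 + 40) = Gamma(522, 56).
Predictive mean over a 2-shift window = T·E[λ|data] = 2·522/56 = 261/14.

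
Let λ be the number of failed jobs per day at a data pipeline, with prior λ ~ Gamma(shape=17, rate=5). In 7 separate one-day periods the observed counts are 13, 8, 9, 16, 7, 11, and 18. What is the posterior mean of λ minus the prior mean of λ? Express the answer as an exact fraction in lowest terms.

97/20

Total count: 13 + 8 + 9 + 16 + 7 + 11 + 18 = 82.
Total exposure: 7 days.
The Gamma prior is conjugate for the Poisson rate, so λ | data ~ Gamma(17+82, 5+7) = Gamma(99, 12).
Posterior mean = 99/12 = 33/4; prior mean = 17/5 = 17/5. Difference = 33/4 − 17/5 = 97/20.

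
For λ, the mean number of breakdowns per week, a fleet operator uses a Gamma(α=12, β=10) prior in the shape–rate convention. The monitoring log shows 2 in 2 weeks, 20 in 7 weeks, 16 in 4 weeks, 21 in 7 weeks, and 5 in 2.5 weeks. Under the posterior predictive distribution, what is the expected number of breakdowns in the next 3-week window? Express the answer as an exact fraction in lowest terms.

456/65

Total count: 2 + 20 + 16 + 21 + 5 = 64.
Total exposure: 2 + 7 + 4 + 7 + 2.5 = 22.5 weeks.
Posterior: α' = 12 + 64 = 76, β' = 10 + 22.5 = 65/2.
Predictive mean over a 3-week window = T·E[λ|data] = 3·76/(65/2) = 456/65.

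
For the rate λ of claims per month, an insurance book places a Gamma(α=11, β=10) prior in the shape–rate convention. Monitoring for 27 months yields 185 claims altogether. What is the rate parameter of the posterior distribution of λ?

37

Total count 185 over total exposure 27 months.
By Gamma–Poisson conjugacy, the posterior is Gamma(α + Σx, β + Σt) = Gamma(11 + 185, 10 + 27) = Gamma(196, 37).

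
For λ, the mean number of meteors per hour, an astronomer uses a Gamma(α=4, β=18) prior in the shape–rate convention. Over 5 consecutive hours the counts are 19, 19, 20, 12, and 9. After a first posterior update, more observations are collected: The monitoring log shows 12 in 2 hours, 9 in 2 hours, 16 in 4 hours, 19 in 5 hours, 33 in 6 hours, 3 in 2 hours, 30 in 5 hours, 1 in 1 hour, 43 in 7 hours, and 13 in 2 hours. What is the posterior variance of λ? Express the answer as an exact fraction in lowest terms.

262/3481

Total count: 19 + 19 + 20 + 12 + 9 = 79.
Total exposure: 5 hours.
After the first batch: Gamma(4 + 79, 18 + 5) = Gamma(83, 23).
Total count: 12 + 9 + 16 + 19 + 33 + 3 + 30 + 1 + 43 + 13 = 179.
Total exposure: 2 + 2 + 4 + 5 + 6 + 2 + 5 + 1 + 7 + 2 = 36 hours.
After the second batch: Gamma(83 + 179, 23 + 36) = Gamma(262, 59).
Posterior variance = α'/β'² = 262/3481.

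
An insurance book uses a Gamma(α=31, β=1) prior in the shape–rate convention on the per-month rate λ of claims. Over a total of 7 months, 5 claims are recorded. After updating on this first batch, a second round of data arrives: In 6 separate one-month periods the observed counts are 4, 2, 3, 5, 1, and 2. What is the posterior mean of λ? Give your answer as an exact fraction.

53/14

Total count 5 over total exposure 7 months.
After the first batch: Gamma(31 + 5, 1 + 7) = Gamma(36, 8).
Total count: 4 + 2 + 3 + 5 + 1 + 2 = 17.
Total exposure: 6 months.
After the second batch: Gamma(36 + 17, 8 + 6) = Gamma(53, 14).
Posterior mean = α'/β' = 53/14.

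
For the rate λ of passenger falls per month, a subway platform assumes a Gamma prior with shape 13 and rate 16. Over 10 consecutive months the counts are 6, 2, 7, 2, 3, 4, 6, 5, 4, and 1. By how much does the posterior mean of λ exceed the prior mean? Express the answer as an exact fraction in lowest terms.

255/208

Total count: 6 + 2 + 7 + 2 + 3 + 4 + 6 + 5 + 4 + 1 = 40.
Total exposure: 10 months.
Conjugate update: add total count to the shape and total exposure to the rate, giving Gamma(53, 26).
Posterior mean = 53/26 = 53/26; prior mean = 13/16 = 13/16. Difference = 53/26 − 13/16 = 255/208.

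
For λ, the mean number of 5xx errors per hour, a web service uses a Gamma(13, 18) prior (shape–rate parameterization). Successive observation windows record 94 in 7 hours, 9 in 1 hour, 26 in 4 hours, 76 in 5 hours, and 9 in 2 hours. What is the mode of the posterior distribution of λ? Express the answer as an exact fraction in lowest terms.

Total count: 94 + 9 + 26 + 76 + 9 = 214.
Total exposure: 7 + 1 + 4 + 5 + 2 = 19 hours.
Posterior: α' = 13 + 214 = 227, β' = 18 + 19 = 37.
Posterior mode = (α'−1)/β' = 226/37.

226/37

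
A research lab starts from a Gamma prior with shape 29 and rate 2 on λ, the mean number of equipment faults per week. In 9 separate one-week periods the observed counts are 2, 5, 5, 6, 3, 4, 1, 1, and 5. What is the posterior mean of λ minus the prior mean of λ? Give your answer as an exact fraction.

-197/22

Total count: 2 + 5 + 5 + 6 + 3 + 4 + 1 + 1 + 5 = 32.
Total exposure: 9 weeks.
Posterior: α' = 29 + 32 = 61, β' = 2 + 9 = 11.
Posterior mean = 61/11 = 61/11; prior mean = 29/2 = 29/2. Difference = 61/11 − 29/2 = -197/22.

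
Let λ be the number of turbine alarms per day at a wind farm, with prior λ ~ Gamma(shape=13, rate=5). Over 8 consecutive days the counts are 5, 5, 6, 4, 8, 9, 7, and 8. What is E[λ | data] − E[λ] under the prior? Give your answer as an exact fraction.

Total count: 5 + 5 + 6 + 4 + 8 + 9 + 7 + 8 = 52.
Total exposure: 8 days.
Conjugate update: add total count to the shape and total exposure to the rate, giving Gamma(65, 13).
Posterior mean = 65/13 = 5; prior mean = 13/5 = 13/5. Difference = 5 − 13/5 = 12/5.

12/5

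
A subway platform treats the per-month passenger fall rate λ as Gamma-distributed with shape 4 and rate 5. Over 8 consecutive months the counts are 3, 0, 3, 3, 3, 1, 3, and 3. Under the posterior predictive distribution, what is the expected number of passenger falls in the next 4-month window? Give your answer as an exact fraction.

92/13

Total count: 3 + 0 + 3 + 3 + 3 + 1 + 3 + 3 = 19.
Total exposure: 8 months.
Conjugate update: add total count to the shape and total exposure to the rate, giving Gamma(23, 13).
Predictive mean over a 4-month window = T·E[λ|data] = 4·23/13 = 92/13.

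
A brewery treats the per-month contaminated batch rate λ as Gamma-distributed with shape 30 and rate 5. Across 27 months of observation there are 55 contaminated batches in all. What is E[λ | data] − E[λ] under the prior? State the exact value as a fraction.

-107/32

Total count 55 over total exposure 27 months.
Posterior: α' = 30 + 55 = 85, β' = 5 + 27 = 32.
Posterior mean = 85/32 = 85/32; prior mean = 30/5 = 6. Difference = 85/32 − 6 = -107/32.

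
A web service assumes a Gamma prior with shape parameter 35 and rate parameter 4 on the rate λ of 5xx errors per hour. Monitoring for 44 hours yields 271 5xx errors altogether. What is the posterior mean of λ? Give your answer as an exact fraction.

Total count 271 over total exposure 44 hours.
Gamma(α, β) with Poisson data over total exposure Σt gives posterior Gamma(α+Σx, β+Σt) = Gamma(306, 48).
Posterior mean = α'/β' = 306/48 = 51/8.

51/8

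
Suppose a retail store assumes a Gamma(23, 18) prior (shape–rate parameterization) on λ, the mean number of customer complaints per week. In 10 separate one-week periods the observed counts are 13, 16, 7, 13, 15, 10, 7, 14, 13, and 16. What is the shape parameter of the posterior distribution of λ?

Total count: 13 + 16 + 7 + 13 + 15 + 10 + 7 + 14 + 13 + 16 = 124.
Total exposure: 10 weeks.
By Gamma–Poisson conjugacy, the posterior is Gamma(α + Σx, β + Σt) = Gamma(23 + 124, 18 + 10) = Gamma(147, 28).

147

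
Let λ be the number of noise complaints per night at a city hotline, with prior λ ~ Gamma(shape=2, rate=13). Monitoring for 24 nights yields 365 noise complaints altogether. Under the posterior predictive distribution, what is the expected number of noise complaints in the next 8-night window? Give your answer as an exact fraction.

2936/37

Total count 365 over total exposure 24 nights.
Posterior: α' = 2 + 365 = 367, β' = 13 + 24 = 37.
Predictive mean over an 8-night window = T·E[λ|data] = 8·367/37 = 2936/37.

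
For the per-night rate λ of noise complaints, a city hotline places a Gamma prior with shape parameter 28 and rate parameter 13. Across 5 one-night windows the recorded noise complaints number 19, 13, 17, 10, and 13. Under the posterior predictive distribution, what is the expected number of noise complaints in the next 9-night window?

Total count: 19 + 13 + 17 + 10 + 13 = 72.
Total exposure: 5 nights.
Conjugate update: add total count to the shape and total exposure to the rate, giving Gamma(100, 18).
Predictive mean over a 9-night window = T·E[λ|data] = 9·100/18 = 50.

50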